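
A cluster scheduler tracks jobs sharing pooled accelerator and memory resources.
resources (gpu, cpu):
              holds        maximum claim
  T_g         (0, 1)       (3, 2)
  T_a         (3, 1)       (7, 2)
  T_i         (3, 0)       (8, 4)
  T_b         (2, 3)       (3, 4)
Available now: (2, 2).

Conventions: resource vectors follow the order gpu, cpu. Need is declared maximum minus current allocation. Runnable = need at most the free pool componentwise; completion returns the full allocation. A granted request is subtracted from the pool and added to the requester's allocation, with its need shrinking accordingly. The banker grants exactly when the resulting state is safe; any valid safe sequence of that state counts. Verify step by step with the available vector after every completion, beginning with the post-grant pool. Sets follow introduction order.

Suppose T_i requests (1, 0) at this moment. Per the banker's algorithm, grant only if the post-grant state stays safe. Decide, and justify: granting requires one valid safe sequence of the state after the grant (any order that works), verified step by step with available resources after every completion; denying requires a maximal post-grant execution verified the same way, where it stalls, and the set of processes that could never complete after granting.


DENY — the pretend-granted state is unsafe.
Key observation: T_b, T_g can finish, but then (3, 6) is all there is, and the blocked group's gpu demands exceed it.
After a pretend grant, a maximal execution: T_b, T_g — then nothing else fits. Check, step by step:
  pool = (1, 2)
  T_b needs (1, 1) <= (1, 2) -> finishes; pool += (2, 3) = (3, 5)
  T_g needs (3, 1) <= (3, 5) -> finishes; pool += (0, 1) = (3, 6)
  T_a still needs (4, 1) but only (3, 6) is free — short on gpu
  T_i still needs (4, 4) but only (3, 6) is free — short on gpu
Processes that could never finish after the grant: T_a and T_i.


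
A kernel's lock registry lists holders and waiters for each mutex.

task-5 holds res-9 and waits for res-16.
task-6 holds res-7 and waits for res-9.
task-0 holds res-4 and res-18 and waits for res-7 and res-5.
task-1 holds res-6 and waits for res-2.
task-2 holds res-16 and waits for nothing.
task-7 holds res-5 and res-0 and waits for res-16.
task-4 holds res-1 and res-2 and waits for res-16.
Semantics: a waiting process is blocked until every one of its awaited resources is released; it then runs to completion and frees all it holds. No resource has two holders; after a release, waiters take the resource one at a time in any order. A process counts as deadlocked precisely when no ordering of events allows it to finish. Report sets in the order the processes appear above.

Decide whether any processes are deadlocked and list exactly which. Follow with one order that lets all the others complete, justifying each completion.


The deadlocked set is empty.
Key observation: although several processes wait, no cycle exists — each chain bottoms out at a free runner.
A valid finishing order for the others: task-2, task-4, task-1, task-5, task-6, task-7, task-0.
Verifying each step:
  task-2: no waits; runs immediately, freeing res-16
  run task-4 (all its waits — res-16 — are resolved); releases res-1 and res-2
  run task-1 (all its waits — res-2 — are resolved); releases res-6
  run task-5 (all its waits — res-16 — are resolved); releases res-9
  run task-6 (all its waits — res-9 — are resolved); releases res-7
  run task-7 (all its waits — res-16 — are resolved); releases res-5 and res-0
  run task-0 (all its waits — res-7 and res-5 — are resolved); releases res-4 and res-18


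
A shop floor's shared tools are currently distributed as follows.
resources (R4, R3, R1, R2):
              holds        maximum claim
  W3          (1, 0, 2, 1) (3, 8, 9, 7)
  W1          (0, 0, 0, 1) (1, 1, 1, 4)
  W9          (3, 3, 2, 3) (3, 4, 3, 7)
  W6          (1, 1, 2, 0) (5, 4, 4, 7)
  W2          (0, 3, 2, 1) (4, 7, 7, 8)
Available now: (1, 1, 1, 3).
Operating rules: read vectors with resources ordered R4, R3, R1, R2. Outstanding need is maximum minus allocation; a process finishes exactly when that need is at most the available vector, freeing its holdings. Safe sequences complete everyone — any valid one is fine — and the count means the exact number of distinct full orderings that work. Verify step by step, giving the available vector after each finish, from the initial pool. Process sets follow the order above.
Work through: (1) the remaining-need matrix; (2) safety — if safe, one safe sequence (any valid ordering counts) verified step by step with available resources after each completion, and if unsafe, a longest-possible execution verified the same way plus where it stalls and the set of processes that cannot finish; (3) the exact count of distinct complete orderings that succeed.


(1) Need matrix, components ordered R4, R3, R1, R2:
  W3: (2, 8, 7, 6)
  W1: (1, 1, 1, 3)
  W9: (0, 1, 1, 4)
  W6: (4, 3, 2, 7)
  W2: (4, 4, 5, 7)
(2) SAFE. One safe sequence: W1, W9, W6, W2, W3.
Key observation: the first exact fit in this order is W1 — it needs (1, 1, 1, 3) with (1, 1, 1, 3) free, meeting a requested resource to the last unit.
Step-by-step check:
  pool = (1, 1, 1, 3)
  W1: need (1, 1, 1, 3) fits (1, 1, 1, 3); releases (0, 0, 0, 1), pool now (1, 1, 1, 4)
  W9: need (0, 1, 1, 4) fits (1, 1, 1, 4); releases (3, 3, 2, 3), pool now (4, 4, 3, 7)
  W6: need (4, 3, 2, 7) fits (4, 4, 3, 7); releases (1, 1, 2, 0), pool now (5, 5, 5, 7)
  W2: need (4, 4, 5, 7) fits (5, 5, 5, 7); releases (0, 3, 2, 1), pool now (5, 8, 7, 8)
  W3: need (2, 8, 7, 6) fits (5, 8, 7, 8); releases (1, 0, 2, 1), pool now (6, 8, 9, 9)
(3) Exactly 1 of the possible complete orderings is a safe sequence.


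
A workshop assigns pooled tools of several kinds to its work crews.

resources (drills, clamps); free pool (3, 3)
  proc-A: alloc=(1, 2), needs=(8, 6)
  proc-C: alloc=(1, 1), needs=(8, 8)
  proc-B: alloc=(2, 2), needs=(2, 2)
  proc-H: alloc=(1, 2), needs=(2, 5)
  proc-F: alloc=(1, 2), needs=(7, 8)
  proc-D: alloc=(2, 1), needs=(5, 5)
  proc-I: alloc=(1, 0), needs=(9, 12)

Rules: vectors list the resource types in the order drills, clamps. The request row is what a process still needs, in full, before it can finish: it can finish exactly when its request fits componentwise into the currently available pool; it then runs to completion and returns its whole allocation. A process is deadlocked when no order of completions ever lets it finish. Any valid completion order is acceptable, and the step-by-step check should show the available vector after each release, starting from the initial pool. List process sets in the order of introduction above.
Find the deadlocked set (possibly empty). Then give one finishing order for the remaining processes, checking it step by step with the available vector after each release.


No process is deadlocked.
Key observation: proc-B leads a chain of completions in which each release enables another process.
A valid finishing order for the others: proc-B, proc-H, proc-D, proc-A, proc-F, proc-I, proc-C. Check, step by step:
  pool = (3, 3)
  run proc-B (needs (2, 2), free (3, 3)); after release of (2, 2) the pool is (5, 5)
  run proc-H (needs (2, 5), free (5, 5)); after release of (1, 2) the pool is (6, 7)
  run proc-D (needs (5, 5), free (6, 7)); after release of (2, 1) the pool is (8, 8)
  run proc-A (needs (8, 6), free (8, 8)); after release of (1, 2) the pool is (9, 10)
  run proc-F (needs (7, 8), free (9, 10)); after release of (1, 2) the pool is (10, 12)
  run proc-I (needs (9, 12), free (10, 12)); after release of (1, 0) the pool is (11, 12)
  run proc-C (needs (8, 8), free (11, 12)); after release of (1, 1) the pool is (12, 13)


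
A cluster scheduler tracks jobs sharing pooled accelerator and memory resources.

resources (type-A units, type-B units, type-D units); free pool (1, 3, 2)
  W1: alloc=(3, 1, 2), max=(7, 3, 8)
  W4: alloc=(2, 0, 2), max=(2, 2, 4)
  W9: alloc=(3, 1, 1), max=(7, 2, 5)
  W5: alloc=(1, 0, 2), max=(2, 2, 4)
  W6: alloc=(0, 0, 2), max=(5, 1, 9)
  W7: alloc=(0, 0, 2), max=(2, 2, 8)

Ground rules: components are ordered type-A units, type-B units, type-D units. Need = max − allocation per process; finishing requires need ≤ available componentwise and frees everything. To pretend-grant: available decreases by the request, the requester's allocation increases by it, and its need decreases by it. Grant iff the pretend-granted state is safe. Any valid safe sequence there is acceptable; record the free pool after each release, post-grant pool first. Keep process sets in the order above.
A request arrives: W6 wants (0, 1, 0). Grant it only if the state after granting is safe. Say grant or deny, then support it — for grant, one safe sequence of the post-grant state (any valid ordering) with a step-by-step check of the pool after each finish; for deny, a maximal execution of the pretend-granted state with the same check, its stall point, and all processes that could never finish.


GRANT: granting preserves safety; a valid post-grant sequence is W5, W4, W7, W1, W6, W9.
Key observation: post-grant, (1, 2, 2) remains, and an order beginning with W5 completes everyone.
Verifying the post-grant state step by step:
  pool = (1, 2, 2)
  run W5 (needs (1, 2, 2), free (1, 2, 2)); after release of (1, 0, 2) the pool is (2, 2, 4)
  run W4 (needs (0, 2, 2), free (2, 2, 4)); after release of (2, 0, 2) the pool is (4, 2, 6)
  run W7 (needs (2, 2, 6), free (4, 2, 6)); after release of (0, 0, 2) the pool is (4, 2, 8)
  run W1 (needs (4, 2, 6), free (4, 2, 8)); after release of (3, 1, 2) the pool is (7, 3, 10)
  run W6 (needs (5, 0, 7), free (7, 3, 10)); after release of (0, 1, 2) the pool is (7, 4, 12)
  run W9 (needs (4, 1, 4), free (7, 4, 12)); after release of (3, 1, 1) the pool is (10, 5, 13)


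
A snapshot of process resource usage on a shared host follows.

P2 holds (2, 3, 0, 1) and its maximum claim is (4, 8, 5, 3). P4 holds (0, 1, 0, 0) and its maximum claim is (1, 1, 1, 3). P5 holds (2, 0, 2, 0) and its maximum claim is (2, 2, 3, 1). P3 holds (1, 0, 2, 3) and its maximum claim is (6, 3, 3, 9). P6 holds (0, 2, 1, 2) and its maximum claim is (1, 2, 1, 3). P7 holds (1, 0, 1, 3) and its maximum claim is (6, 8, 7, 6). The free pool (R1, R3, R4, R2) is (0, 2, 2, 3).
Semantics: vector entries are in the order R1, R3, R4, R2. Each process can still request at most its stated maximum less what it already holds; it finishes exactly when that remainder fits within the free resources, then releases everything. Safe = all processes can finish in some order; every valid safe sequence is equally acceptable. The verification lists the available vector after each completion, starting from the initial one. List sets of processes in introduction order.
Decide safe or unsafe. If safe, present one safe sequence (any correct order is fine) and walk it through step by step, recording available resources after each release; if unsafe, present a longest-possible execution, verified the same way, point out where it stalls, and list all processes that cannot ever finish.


UNSAFE — no complete ordering exists.
Key observation: P5, P4, P6, P2 can finish, but then (4, 8, 5, 6) is all there is, and the blocked group's R1 demands exceed it.
A maximal execution: P5, P4, P6, P2 — then nothing else fits. Verifying each step:
  pool = (0, 2, 2, 3)
  P5 needs (0, 2, 1, 1) <= (0, 2, 2, 3) -> finishes; pool += (2, 0, 2, 0) = (2, 2, 4, 3)
  P4 needs (1, 0, 1, 3) <= (2, 2, 4, 3) -> finishes; pool += (0, 1, 0, 0) = (2, 3, 4, 3)
  P6 needs (1, 0, 0, 1) <= (2, 3, 4, 3) -> finishes; pool += (0, 2, 1, 2) = (2, 5, 5, 5)
  P2 needs (2, 5, 5, 2) <= (2, 5, 5, 5) -> finishes; pool += (2, 3, 0, 1) = (4, 8, 5, 6)
  blocked: P3 wants (5, 3, 1, 6), pool (4, 8, 5, 6) — not enough R1
  blocked: P7 wants (5, 8, 6, 3), pool (4, 8, 5, 6) — not enough R1 and R4
Processes that can never finish: P3 and P7.


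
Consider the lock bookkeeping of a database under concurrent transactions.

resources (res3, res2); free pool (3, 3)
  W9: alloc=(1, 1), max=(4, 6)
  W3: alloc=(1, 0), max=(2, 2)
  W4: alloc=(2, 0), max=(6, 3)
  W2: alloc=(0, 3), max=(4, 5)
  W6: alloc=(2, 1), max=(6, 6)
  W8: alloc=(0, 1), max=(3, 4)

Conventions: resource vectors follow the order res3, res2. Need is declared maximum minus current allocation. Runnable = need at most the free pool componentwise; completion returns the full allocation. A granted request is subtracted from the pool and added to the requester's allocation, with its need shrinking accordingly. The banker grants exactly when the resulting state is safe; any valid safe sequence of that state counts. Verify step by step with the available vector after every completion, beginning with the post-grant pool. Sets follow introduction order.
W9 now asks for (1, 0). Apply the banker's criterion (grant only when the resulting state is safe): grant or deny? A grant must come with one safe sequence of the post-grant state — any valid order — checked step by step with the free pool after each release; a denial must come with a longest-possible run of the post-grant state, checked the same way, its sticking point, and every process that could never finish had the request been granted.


DENY — the pretend-granted state is unsafe.
Key observation: after W3, W8 the pool peaks at (3, 4), and each blocked process is short somewhere: W9 on res2; W4 on res3; W2 on res3; W6 on res3, res2.
After a pretend grant, a maximal execution: W3, W8 — then nothing else fits. Step-by-step check:
  pool = (2, 3)
  W3 needs (1, 2) <= (2, 3) -> finishes; pool += (1, 0) = (3, 3)
  W8 needs (3, 3) <= (3, 3) -> finishes; pool += (0, 1) = (3, 4)
  W9 still needs (2, 5) but only (3, 4) is free — short on res2
  W4 still needs (4, 3) but only (3, 4) is free — short on res3
  W2 still needs (4, 2) but only (3, 4) is free — short on res3
  W6 still needs (4, 5) but only (3, 4) is free — short on res3 and res2
Post-grant, the permanently blocked set is W9, W4, W2 and W6.


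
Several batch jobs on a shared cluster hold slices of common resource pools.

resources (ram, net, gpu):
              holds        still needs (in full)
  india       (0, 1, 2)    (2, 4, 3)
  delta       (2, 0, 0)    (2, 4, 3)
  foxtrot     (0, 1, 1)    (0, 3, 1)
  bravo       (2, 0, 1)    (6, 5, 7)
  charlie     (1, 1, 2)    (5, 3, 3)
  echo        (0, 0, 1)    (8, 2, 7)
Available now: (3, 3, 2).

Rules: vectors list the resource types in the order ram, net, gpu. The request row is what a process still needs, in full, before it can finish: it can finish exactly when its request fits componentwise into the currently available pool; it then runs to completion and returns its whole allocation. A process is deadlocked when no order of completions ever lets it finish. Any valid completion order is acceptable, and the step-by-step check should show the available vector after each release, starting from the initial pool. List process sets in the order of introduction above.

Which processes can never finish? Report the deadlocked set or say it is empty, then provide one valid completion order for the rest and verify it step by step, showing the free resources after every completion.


The deadlocked set is empty.
Key observation: foxtrot can run right away; the returned allocation unlocks the remaining processes in turn.
A valid finishing order for the others: foxtrot, india, delta, charlie, bravo, echo. Check, step by step:
  pool = (3, 3, 2)
  run foxtrot (needs (0, 3, 1), free (3, 3, 2)); after release of (0, 1, 1) the pool is (3, 4, 3)
  run india (needs (2, 4, 3), free (3, 4, 3)); after release of (0, 1, 2) the pool is (3, 5, 5)
  run delta (needs (2, 4, 3), free (3, 5, 5)); after release of (2, 0, 0) the pool is (5, 5, 5)
  run charlie (needs (5, 3, 3), free (5, 5, 5)); after release of (1, 1, 2) the pool is (6, 6, 7)
  run bravo (needs (6, 5, 7), free (6, 6, 7)); after release of (2, 0, 1) the pool is (8, 6, 8)
  run echo (needs (8, 2, 7), free (8, 6, 8)); after release of (0, 0, 1) the pool is (8, 6, 9)


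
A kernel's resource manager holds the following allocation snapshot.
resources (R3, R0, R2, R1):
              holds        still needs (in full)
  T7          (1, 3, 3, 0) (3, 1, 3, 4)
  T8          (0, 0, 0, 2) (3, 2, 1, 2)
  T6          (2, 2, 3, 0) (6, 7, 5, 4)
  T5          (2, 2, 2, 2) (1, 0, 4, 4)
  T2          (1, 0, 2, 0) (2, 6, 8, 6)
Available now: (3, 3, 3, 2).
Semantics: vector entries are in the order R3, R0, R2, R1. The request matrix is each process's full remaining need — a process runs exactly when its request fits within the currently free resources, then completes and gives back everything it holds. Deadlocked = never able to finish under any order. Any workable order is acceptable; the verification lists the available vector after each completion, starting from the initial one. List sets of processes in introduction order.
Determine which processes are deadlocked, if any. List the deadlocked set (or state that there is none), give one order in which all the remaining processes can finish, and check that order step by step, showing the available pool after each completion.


Nothing here is deadlocked.
Key observation: there is always a runnable process — T8 first — so the state unwinds completely.
A valid finishing order for the others: T8, T7, T5, T6, T2. Step-by-step check:
  pool = (3, 3, 3, 2)
  T8: need (3, 2, 1, 2) fits (3, 3, 3, 2); releases (0, 0, 0, 2), pool now (3, 3, 3, 4)
  T7: need (3, 1, 3, 4) fits (3, 3, 3, 4); releases (1, 3, 3, 0), pool now (4, 6, 6, 4)
  T5: need (1, 0, 4, 4) fits (4, 6, 6, 4); releases (2, 2, 2, 2), pool now (6, 8, 8, 6)
  T6: need (6, 7, 5, 4) fits (6, 8, 8, 6); releases (2, 2, 3, 0), pool now (8, 10, 11, 6)
  T2: need (2, 6, 8, 6) fits (8, 10, 11, 6); releases (1, 0, 2, 0), pool now (9, 10, 13, 6)


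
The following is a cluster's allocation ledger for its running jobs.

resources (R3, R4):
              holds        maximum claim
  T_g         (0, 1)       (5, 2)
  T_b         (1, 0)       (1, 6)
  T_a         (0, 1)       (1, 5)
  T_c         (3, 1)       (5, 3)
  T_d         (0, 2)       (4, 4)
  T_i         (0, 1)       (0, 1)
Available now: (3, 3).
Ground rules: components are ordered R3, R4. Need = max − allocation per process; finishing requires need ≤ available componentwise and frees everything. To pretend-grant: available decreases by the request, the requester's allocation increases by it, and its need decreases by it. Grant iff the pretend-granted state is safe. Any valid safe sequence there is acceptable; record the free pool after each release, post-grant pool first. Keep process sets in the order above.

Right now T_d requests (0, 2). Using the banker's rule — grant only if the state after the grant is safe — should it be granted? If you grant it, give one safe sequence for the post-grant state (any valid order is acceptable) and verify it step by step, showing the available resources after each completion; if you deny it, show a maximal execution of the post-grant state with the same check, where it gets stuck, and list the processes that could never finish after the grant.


GRANT — the state after the grant stays safe, e.g. via T_i, T_c, T_g, T_d, T_a, T_b.
Key observation: the transfer keeps a workable pool ((3, 1)); T_i starts the safe sequence.
Step-by-step check of the post-grant state:
  pool = (3, 1)
  T_i: need (0, 0) fits (3, 1); releases (0, 1), pool now (3, 2)
  T_c: need (2, 2) fits (3, 2); releases (3, 1), pool now (6, 3)
  T_g: need (5, 1) fits (6, 3); releases (0, 1), pool now (6, 4)
  T_d: need (4, 0) fits (6, 4); releases (0, 4), pool now (6, 8)
  T_a: need (1, 4) fits (6, 8); releases (0, 1), pool now (6, 9)
  T_b: need (0, 6) fits (6, 9); releases (1, 0), pool now (7, 9)


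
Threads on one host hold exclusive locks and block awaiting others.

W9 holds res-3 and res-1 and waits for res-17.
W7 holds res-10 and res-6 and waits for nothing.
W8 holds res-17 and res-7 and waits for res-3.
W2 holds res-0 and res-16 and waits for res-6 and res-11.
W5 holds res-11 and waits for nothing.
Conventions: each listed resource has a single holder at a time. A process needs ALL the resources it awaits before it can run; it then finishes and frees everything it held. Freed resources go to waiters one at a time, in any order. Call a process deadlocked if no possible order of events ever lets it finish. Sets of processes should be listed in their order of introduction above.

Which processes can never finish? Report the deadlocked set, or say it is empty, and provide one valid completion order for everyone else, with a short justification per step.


Deadlocked: W9 and W8.
Key observation: nobody on the ring W9 -> W8 -> W9 can start until another member finishes, which never happens; no other process is dragged down with it.
One completion order for the rest: W7, W5, W2.
Walking it through:
  W7 waits on nothing -> runs at once and releases res-10 and res-6
  W5 waits on nothing -> runs at once and releases res-11
  W2: everything it awaited (res-6 and res-11) is free; runs, freeing res-0 and res-16


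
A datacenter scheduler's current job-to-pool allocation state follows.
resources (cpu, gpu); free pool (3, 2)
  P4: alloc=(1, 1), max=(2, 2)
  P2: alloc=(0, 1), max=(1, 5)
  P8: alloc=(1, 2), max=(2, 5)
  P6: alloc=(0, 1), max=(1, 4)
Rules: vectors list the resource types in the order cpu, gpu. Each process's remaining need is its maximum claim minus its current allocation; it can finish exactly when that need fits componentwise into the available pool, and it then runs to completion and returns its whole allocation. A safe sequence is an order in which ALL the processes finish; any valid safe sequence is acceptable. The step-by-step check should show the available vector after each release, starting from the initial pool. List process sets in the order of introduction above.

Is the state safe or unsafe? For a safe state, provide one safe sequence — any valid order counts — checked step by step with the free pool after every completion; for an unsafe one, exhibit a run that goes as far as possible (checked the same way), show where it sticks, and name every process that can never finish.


SAFE. One safe sequence: P4, P6, P8, P2.
Key observation: P6 marks the first exact bind of the order: its need (1, 3) fits the free (4, 3) with zero slack on a requested resource.
Verifying each step:
  pool = (3, 2)
  P4: need (1, 1) fits (3, 2); releases (1, 1), pool now (4, 3)
  P6: need (1, 3) fits (4, 3); releases (0, 1), pool now (4, 4)
  P8: need (1, 3) fits (4, 4); releases (1, 2), pool now (5, 6)
  P2: need (1, 4) fits (5, 6); releases (0, 1), pool now (5, 7)


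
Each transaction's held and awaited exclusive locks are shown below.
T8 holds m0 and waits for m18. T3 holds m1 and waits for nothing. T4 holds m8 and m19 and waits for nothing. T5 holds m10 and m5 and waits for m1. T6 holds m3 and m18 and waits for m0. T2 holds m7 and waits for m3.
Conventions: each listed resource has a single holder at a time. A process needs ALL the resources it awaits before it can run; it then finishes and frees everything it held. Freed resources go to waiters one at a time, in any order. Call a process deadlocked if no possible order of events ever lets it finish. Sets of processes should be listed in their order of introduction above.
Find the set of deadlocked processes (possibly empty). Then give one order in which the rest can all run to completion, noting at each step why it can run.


Deadlocked set: T8, T6 and T2.
Key observation: the wait chain closes on itself along T8 -> T6 -> T8; T2 waits into the deadlock from upstream.
One completion order for the rest: T3, T4, T5.
Verifying each step:
  T3 waits on nothing -> runs at once and releases m1
  T4 waits on nothing -> runs at once and releases m8 and m19
  T5: everything it awaited (m1) is free; runs, freeing m10 and m5


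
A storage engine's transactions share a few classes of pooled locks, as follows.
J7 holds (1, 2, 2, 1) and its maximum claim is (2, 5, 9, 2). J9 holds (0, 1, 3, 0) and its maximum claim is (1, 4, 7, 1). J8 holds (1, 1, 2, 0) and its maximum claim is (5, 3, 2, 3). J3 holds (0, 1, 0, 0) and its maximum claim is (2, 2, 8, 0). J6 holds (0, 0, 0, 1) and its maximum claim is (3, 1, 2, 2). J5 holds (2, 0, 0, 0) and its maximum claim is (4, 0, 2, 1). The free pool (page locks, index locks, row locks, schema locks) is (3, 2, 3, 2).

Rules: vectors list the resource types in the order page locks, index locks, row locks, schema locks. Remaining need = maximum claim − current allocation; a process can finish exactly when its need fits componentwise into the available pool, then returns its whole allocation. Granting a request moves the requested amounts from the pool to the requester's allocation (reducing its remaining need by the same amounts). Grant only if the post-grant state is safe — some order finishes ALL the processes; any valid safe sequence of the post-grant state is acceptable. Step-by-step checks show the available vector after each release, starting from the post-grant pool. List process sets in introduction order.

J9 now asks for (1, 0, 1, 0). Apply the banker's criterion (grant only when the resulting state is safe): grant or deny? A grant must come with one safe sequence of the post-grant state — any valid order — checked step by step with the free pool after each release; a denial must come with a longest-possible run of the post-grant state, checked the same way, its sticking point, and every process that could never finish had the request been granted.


GRANT — the state after the grant stays safe, e.g. via J5, J6, J8, J9, J3, J7.
Key observation: the grant leaves (2, 2, 2, 2) free — enough for J5, whose release restarts the cascade.
Verifying the post-grant state step by step:
  pool = (2, 2, 2, 2)
  run J5 (needs (2, 0, 2, 1), free (2, 2, 2, 2)); after release of (2, 0, 0, 0) the pool is (4, 2, 2, 2)
  run J6 (needs (3, 1, 2, 1), free (4, 2, 2, 2)); after release of (0, 0, 0, 1) the pool is (4, 2, 2, 3)
  run J8 (needs (4, 2, 0, 3), free (4, 2, 2, 3)); after release of (1, 1, 2, 0) the pool is (5, 3, 4, 3)
  run J9 (needs (0, 3, 3, 1), free (5, 3, 4, 3)); after release of (1, 1, 4, 0) the pool is (6, 4, 8, 3)
  run J3 (needs (2, 1, 8, 0), free (6, 4, 8, 3)); after release of (0, 1, 0, 0) the pool is (6, 5, 8, 3)
  run J7 (needs (1, 3, 7, 1), free (6, 5, 8, 3)); after release of (1, 2, 2, 1) the pool is (7, 7, 10, 4)


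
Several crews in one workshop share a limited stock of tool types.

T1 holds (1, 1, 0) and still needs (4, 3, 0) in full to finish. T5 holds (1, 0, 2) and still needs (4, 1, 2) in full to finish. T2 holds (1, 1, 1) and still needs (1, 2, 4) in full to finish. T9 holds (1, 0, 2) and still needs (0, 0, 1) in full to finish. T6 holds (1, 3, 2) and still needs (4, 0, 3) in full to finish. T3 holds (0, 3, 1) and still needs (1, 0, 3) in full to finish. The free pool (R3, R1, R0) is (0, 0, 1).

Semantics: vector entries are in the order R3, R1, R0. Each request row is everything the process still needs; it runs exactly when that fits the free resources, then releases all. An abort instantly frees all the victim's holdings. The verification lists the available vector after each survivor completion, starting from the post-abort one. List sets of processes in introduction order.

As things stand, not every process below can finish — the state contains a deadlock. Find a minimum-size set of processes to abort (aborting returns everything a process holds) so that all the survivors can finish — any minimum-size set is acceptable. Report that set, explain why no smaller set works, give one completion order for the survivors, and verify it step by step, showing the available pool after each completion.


Abort T1 and T5.
Key observation: aborting T1 and T5 returns (2, 1, 2), and T6 — hopeless before — runs at step 4 with the returned capacity in the pool.
No one abort is enough; case by case: T1 alone leaves T5 blocked (short on R3); T5 alone leaves T1 blocked (short on R3); T2 alone leaves T1 blocked (short on R3); T9 alone leaves T1 blocked (short on R3); T6 alone leaves T1 blocked (short on R3); T3 alone leaves T1 blocked (short on R3).
The survivors complete as T3, T2, T9, T6. Step-by-step check (starting from the post-abort pool):
  pool = (2, 1, 3)
  T3: need (1, 0, 3) fits (2, 1, 3); releases (0, 3, 1), pool now (2, 4, 4)
  T2: need (1, 2, 4) fits (2, 4, 4); releases (1, 1, 1), pool now (3, 5, 5)
  T9: need (0, 0, 1) fits (3, 5, 5); releases (1, 0, 2), pool now (4, 5, 7)
  T6: need (4, 0, 3) fits (4, 5, 7); releases (1, 3, 2), pool now (5, 8, 9)


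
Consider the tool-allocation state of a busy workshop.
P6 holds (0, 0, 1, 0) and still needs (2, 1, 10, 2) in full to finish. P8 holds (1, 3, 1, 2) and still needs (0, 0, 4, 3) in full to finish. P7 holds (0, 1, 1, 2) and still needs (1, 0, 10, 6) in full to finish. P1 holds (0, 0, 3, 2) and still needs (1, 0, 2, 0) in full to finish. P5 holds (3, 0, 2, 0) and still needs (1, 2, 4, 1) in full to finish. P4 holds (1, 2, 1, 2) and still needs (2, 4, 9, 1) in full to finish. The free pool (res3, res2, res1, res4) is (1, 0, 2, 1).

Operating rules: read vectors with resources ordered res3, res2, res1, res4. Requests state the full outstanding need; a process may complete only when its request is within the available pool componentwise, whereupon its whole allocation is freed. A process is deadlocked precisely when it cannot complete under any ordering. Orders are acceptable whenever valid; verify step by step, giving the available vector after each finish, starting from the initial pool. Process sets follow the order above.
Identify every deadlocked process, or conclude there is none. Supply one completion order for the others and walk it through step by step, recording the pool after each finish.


The deadlocked set is P6, P7 and P4.
Key observation: P1, P8, P5 can finish, but then (5, 3, 8, 5) is all there is, and the blocked group's res1 demands exceed it.
One completion order for the rest: P1, P8, P5. Walking it through:
  pool = (1, 0, 2, 1)
  P1 needs (1, 0, 2, 0) <= (1, 0, 2, 1) -> finishes; pool += (0, 0, 3, 2) = (1, 0, 5, 3)
  P8 needs (0, 0, 4, 3) <= (1, 0, 5, 3) -> finishes; pool += (1, 3, 1, 2) = (2, 3, 6, 5)
  P5 needs (1, 2, 4, 1) <= (2, 3, 6, 5) -> finishes; pool += (3, 0, 2, 0) = (5, 3, 8, 5)
The blocked processes can never fit:
  P6 still needs (2, 1, 10, 2) but only (5, 3, 8, 5) is free — short on res1
  P7 still needs (1, 0, 10, 6) but only (5, 3, 8, 5) is free — short on res1 and res4
  P4 still needs (2, 4, 9, 1) but only (5, 3, 8, 5) is free — short on res2 and res1


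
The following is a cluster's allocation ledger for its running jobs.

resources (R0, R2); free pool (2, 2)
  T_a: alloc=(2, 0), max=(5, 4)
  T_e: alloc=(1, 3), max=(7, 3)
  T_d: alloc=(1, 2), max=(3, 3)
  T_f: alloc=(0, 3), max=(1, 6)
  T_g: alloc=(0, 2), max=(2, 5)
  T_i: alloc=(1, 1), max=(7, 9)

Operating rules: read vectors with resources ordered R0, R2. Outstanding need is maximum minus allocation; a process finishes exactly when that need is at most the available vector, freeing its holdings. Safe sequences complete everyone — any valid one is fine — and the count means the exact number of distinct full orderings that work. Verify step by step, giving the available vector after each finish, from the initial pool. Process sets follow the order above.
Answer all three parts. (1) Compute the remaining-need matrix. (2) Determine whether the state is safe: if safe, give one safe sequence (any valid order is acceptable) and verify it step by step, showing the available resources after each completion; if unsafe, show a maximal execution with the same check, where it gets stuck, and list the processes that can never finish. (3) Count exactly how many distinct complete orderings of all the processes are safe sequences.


(1) Need matrix, components ordered R0, R2:
  T_a: (3, 4)
  T_e: (6, 0)
  T_d: (2, 1)
  T_f: (1, 3)
  T_g: (2, 3)
  T_i: (6, 8)
(2) UNSAFE.
Key observation: T_d, T_g, T_f, T_a can finish, but then (5, 9) is all there is, and the blocked group's R0 demands exceed it.
Going as far as possible: T_d, T_g, T_f, T_a; after that, nothing fits. Check, step by step:
  pool = (2, 2)
  T_d: need (2, 1) fits (2, 2); releases (1, 2), pool now (3, 4)
  T_g: need (2, 3) fits (3, 4); releases (0, 2), pool now (3, 6)
  T_f: need (1, 3) fits (3, 6); releases (0, 3), pool now (3, 9)
  T_a: need (3, 4) fits (3, 9); releases (2, 0), pool now (5, 9)
  blocked: T_e wants (6, 0), pool (5, 9) — not enough R0
  blocked: T_i wants (6, 8), pool (5, 9) — not enough R0
Processes that can never finish: T_e and T_i.
(3) Precisely 0 of the possible complete orderings are safe sequences.


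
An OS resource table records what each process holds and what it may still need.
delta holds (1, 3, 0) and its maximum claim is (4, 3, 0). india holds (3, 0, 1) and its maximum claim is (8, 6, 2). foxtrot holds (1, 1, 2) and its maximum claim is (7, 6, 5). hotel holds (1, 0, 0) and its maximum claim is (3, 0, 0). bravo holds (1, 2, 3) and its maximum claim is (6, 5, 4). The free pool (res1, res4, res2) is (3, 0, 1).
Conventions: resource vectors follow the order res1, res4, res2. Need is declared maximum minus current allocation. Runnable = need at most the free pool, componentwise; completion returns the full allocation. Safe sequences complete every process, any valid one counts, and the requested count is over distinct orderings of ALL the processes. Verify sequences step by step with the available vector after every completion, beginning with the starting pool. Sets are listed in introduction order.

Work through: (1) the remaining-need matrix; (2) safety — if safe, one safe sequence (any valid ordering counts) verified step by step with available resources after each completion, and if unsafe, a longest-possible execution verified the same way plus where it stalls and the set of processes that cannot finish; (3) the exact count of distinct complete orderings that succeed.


(1) Outstanding need per process (order res1, res4, res2):
  delta: (3, 0, 0)
  india: (5, 6, 1)
  foxtrot: (6, 5, 3)
  hotel: (2, 0, 0)
  bravo: (5, 3, 1)
(2) The state is SAFE; one workable sequence: delta, hotel, bravo, foxtrot, india.
Key observation: delta is the earliest step where a requested resource binds exactly: need (3, 0, 0), pool (3, 0, 1) at its turn.
Verifying each step:
  pool = (3, 0, 1)
  delta: need (3, 0, 0) fits (3, 0, 1); releases (1, 3, 0), pool now (4, 3, 1)
  hotel: need (2, 0, 0) fits (4, 3, 1); releases (1, 0, 0), pool now (5, 3, 1)
  bravo: need (5, 3, 1) fits (5, 3, 1); releases (1, 2, 3), pool now (6, 5, 4)
  foxtrot: need (6, 5, 3) fits (6, 5, 4); releases (1, 1, 2), pool now (7, 6, 6)
  india: need (5, 6, 1) fits (7, 6, 6); releases (3, 0, 1), pool now (10, 6, 7)
(3) Exactly 2 of the possible complete orderings are safe sequences.


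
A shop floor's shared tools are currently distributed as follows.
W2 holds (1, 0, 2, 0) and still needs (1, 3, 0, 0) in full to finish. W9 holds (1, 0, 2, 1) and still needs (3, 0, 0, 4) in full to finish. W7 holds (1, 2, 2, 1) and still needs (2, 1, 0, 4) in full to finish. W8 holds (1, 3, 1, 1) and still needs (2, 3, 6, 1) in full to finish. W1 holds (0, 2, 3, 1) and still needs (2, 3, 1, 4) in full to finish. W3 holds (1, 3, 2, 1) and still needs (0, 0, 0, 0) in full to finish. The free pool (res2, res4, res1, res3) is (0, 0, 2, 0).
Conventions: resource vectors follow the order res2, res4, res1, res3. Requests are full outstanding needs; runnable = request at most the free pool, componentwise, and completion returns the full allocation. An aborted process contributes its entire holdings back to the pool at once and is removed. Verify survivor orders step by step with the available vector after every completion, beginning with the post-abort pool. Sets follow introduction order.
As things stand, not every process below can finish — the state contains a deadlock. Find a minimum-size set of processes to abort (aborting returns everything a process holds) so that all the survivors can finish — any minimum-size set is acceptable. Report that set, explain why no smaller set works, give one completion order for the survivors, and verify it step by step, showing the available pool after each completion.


Abort W9 and W1.
Key observation: W7 had no path to completion before; after the abort of W9 and W1 ((1, 2, 5, 2) returned), step 3 is where it fits.
Why nothing smaller works — every single abort fails: W2 alone leaves W9 blocked (short on res3); W9 alone leaves W7 blocked (short on res3); W7 alone leaves W9 blocked (short on res3); W8 alone leaves W9 blocked (short on res3); W1 alone leaves W9 blocked (short on res3); W3 alone leaves W9 blocked (short on res3).
One survivor order: W3, W8, W7, W2. Walking it through (post-abort pool first):
  pool = (1, 2, 7, 2)
  W3 needs (0, 0, 0, 0) <= (1, 2, 7, 2) -> finishes; pool += (1, 3, 2, 1) = (2, 5, 9, 3)
  W8 needs (2, 3, 6, 1) <= (2, 5, 9, 3) -> finishes; pool += (1, 3, 1, 1) = (3, 8, 10, 4)
  W7 needs (2, 1, 0, 4) <= (3, 8, 10, 4) -> finishes; pool += (1, 2, 2, 1) = (4, 10, 12, 5)
  W2 needs (1, 3, 0, 0) <= (4, 10, 12, 5) -> finishes; pool += (1, 0, 2, 0) = (5, 10, 14, 5)


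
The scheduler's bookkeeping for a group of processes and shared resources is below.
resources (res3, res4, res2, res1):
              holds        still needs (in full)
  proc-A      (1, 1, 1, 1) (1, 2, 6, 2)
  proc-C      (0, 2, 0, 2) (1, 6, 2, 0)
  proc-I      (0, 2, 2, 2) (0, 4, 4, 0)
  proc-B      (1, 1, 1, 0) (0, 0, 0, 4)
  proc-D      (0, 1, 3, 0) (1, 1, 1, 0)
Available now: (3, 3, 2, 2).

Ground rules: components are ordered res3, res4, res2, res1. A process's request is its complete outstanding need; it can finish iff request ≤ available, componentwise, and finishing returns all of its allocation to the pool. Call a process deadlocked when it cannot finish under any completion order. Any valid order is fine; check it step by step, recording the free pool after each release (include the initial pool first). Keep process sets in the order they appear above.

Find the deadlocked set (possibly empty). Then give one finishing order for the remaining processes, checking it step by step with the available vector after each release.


No process is deadlocked.
Key observation: proc-D can run right away; the returned allocation unlocks the remaining processes in turn.
A valid finishing order for the others: proc-D, proc-I, proc-C, proc-A, proc-B. Walking it through:
  pool = (3, 3, 2, 2)
  run proc-D (needs (1, 1, 1, 0), free (3, 3, 2, 2)); after release of (0, 1, 3, 0) the pool is (3, 4, 5, 2)
  run proc-I (needs (0, 4, 4, 0), free (3, 4, 5, 2)); after release of (0, 2, 2, 2) the pool is (3, 6, 7, 4)
  run proc-C (needs (1, 6, 2, 0), free (3, 6, 7, 4)); after release of (0, 2, 0, 2) the pool is (3, 8, 7, 6)
  run proc-A (needs (1, 2, 6, 2), free (3, 8, 7, 6)); after release of (1, 1, 1, 1) the pool is (4, 9, 8, 7)
  run proc-B (needs (0, 0, 0, 4), free (4, 9, 8, 7)); after release of (1, 1, 1, 0) the pool is (5, 10, 9, 7)


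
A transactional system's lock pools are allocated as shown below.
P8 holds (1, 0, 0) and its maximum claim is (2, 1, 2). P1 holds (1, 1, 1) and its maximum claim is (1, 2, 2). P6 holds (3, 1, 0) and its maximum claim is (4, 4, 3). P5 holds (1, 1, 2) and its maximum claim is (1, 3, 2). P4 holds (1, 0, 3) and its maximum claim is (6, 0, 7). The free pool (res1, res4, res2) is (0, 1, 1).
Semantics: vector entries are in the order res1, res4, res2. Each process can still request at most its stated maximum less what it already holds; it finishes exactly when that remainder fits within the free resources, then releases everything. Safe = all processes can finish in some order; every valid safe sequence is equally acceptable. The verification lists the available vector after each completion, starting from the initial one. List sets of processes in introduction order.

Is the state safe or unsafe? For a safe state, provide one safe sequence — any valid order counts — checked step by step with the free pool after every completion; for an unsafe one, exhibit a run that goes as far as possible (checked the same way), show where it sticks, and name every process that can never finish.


SAFE. One safe sequence: P1, P5, P6, P4, P8.
Key observation: the order's first zero-slack moment is P1 ((0, 1, 1) needed, (0, 1, 1) free — a requested resource with nothing to spare).
Walking it through:
  pool = (0, 1, 1)
  P1 needs (0, 1, 1) <= (0, 1, 1) -> finishes; pool += (1, 1, 1) = (1, 2, 2)
  P5 needs (0, 2, 0) <= (1, 2, 2) -> finishes; pool += (1, 1, 2) = (2, 3, 4)
  P6 needs (1, 3, 3) <= (2, 3, 4) -> finishes; pool += (3, 1, 0) = (5, 4, 4)
  P4 needs (5, 0, 4) <= (5, 4, 4) -> finishes; pool += (1, 0, 3) = (6, 4, 7)
  P8 needs (1, 1, 2) <= (6, 4, 7) -> finishes; pool += (1, 0, 0) = (7, 4, 7)
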